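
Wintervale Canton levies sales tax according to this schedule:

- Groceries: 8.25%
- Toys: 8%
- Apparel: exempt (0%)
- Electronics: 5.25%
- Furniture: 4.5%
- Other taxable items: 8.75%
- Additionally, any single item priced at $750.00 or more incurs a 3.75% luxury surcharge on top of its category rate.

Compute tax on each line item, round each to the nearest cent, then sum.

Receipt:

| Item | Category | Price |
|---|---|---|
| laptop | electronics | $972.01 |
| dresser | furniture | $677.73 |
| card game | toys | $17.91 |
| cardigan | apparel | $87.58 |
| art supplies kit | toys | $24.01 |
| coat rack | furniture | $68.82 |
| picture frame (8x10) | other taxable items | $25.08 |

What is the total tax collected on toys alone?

Card game $17.91: toys → 8% → $1.43
Art supplies kit $24.01: toys → 8% → $1.92
Tax on toys = $1.43 + $1.92 = $3.35

$3.35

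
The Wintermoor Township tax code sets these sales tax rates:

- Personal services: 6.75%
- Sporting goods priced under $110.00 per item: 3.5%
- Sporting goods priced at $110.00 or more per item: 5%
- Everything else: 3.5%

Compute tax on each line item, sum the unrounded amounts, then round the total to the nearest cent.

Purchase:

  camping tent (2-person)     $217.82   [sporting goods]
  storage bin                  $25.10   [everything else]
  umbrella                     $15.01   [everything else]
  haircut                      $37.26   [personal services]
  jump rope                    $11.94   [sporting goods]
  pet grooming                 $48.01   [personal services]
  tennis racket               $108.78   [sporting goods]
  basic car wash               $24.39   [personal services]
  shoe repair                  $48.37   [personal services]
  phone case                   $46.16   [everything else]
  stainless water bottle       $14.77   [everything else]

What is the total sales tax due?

Camping tent (2-person) $217.82: sporting goods, $110.00 or more → 5% → $10.891
Storage bin $25.10: everything else → 3.5% → $0.8785
Umbrella $15.01: everything else → 3.5% → $0.52535
Haircut $37.26: personal services → 6.75% → $2.51505
Jump rope $11.94: sporting goods, under $110.00 → 3.5% → $0.4179
Pet grooming $48.01: personal services → 6.75% → $3.240675
Tennis racket $108.78: sporting goods, under $110.00 → 3.5% → $3.8073
Basic car wash $24.39: personal services → 6.75% → $1.646325
Shoe repair $48.37: personal services → 6.75% → $3.264975
Phone case $46.16: everything else → 3.5% → $1.6156
Stainless water bottle $14.77: everything else → 3.5% → $0.51695
Unrounded tax sum = $29.319625 → $29.32

$29.32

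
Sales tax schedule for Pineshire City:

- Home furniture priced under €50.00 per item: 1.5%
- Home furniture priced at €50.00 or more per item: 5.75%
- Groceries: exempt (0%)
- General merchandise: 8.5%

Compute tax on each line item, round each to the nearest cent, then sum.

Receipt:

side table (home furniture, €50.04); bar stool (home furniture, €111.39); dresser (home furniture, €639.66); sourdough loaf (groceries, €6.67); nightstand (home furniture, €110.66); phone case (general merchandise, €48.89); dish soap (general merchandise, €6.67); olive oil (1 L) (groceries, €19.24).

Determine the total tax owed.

€57.15

Side table €50.04: home furniture, €50.00 or more → 5.75% → €2.88
Bar stool €111.39: home furniture, €50.00 or more → 5.75% → €6.40
Dresser €639.66: home furniture, €50.00 or more → 5.75% → €36.78
Sourdough loaf €6.67: groceries → 0% → €0.00
Nightstand €110.66: home furniture, €50.00 or more → 5.75% → €6.36
Phone case €48.89: general merchandise → 8.5% → €4.16
Dish soap €6.67: general merchandise → 8.5% → €0.57
Olive oil (1 L) €19.24: groceries → 0% → €0.00
Total tax = €2.88 + €6.40 + €36.78 + €6.36 + €4.16 + €0.57 = €57.15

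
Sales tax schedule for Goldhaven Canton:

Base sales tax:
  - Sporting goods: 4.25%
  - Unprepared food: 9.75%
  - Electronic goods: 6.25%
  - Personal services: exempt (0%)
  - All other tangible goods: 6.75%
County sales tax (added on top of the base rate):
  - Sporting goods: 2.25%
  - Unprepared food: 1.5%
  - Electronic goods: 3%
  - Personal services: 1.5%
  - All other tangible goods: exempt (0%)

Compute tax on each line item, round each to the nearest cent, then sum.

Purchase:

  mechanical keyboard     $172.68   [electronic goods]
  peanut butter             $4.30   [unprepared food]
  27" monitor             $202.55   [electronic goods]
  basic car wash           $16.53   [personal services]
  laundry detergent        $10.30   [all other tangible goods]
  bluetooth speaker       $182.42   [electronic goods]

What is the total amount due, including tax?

Mechanical keyboard $172.68: electronic goods → 6.25% + 3% county = 9.25% → $15.97
Peanut butter $4.30: unprepared food → 9.75% + 1.5% county = 11.25% → $0.48
27" monitor $202.55: electronic goods → 6.25% + 3% county = 9.25% → $18.74
Basic car wash $16.53: personal services → 0% + 1.5% county = 1.5% → $0.25
Laundry detergent $10.30: all other tangible goods → 6.75% + 0% county = 6.75% → $0.70
Bluetooth speaker $182.42: electronic goods → 6.25% + 3% county = 9.25% → $16.87
Subtotal = $588.78; tax = $53.01; total due = $641.79

$641.79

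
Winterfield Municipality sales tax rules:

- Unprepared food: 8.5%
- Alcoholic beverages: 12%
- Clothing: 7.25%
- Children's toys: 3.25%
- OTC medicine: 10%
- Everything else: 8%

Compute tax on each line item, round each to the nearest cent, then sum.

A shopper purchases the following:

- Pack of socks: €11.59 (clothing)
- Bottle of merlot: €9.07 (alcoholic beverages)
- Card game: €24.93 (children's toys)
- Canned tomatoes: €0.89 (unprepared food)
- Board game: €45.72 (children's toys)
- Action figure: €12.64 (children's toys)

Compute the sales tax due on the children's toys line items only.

€2.71

Card game €24.93: children's toys → 3.25% → €0.81
Board game €45.72: children's toys → 3.25% → €1.49
Action figure €12.64: children's toys → 3.25% → €0.41
Tax on children's toys = €0.81 + €1.49 + €0.41 = €2.71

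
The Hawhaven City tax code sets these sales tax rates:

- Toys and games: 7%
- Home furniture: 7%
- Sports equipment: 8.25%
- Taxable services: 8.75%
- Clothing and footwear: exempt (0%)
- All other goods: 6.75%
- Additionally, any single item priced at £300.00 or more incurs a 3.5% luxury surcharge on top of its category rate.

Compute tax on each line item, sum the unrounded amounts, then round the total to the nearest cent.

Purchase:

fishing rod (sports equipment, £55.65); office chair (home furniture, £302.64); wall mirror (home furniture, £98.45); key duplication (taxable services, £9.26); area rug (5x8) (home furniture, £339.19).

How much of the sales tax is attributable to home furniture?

Office chair £302.64: home furniture → 7% + 3.5% surcharge = 10.5% → £31.7772
Wall mirror £98.45: home furniture → 7% → £6.8915
Area rug (5x8) £339.19: home furniture → 7% + 3.5% surcharge = 10.5% → £35.61495
Tax on home furniture: unrounded sum = £74.28365 → £74.28

£74.28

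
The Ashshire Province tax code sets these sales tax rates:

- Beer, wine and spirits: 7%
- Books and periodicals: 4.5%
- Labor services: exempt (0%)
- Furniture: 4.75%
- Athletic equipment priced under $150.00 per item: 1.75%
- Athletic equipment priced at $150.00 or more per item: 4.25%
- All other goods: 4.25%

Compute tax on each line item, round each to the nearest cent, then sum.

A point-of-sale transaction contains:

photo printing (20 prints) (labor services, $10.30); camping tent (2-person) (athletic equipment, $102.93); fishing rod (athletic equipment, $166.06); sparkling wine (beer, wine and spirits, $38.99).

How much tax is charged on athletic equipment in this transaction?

$8.86

Camping tent (2-person) $102.93: athletic equipment, under $150.00 → 1.75% → $1.80
Fishing rod $166.06: athletic equipment, $150.00 or more → 4.25% → $7.06
Tax on athletic equipment = $1.80 + $7.06 = $8.86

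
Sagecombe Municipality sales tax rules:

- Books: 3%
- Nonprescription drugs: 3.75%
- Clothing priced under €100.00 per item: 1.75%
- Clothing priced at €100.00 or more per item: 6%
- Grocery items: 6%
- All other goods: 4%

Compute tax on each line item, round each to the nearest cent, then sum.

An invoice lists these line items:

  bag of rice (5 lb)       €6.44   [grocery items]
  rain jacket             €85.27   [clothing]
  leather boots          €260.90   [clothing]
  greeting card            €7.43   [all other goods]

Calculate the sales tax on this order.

Bag of rice (5 lb) €6.44: grocery items → 6% → €0.39
Rain jacket €85.27: clothing, under €100.00 → 1.75% → €1.49
Leather boots €260.90: clothing, €100.00 or more → 6% → €15.65
Greeting card €7.43: all other goods → 4% → €0.30
Total tax = €0.39 + €1.49 + €15.65 + €0.30 = €17.83

€17.83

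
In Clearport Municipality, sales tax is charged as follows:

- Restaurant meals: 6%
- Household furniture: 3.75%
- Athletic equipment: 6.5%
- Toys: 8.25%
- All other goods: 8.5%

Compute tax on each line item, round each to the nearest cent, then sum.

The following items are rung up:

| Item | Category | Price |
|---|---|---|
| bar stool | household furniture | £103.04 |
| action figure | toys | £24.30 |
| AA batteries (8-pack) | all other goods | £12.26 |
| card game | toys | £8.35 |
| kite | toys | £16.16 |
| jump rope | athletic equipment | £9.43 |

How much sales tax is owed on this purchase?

£9.53

Bar stool £103.04: household furniture → 3.75% → £3.86
Action figure £24.30: toys → 8.25% → £2.00
AA batteries (8-pack) £12.26: all other goods → 8.5% → £1.04
Card game £8.35: toys → 8.25% → £0.69
Kite £16.16: toys → 8.25% → £1.33
Jump rope £9.43: athletic equipment → 6.5% → £0.61
Total tax = £3.86 + £2.00 + £1.04 + £0.69 + £1.33 + £0.61 = £9.53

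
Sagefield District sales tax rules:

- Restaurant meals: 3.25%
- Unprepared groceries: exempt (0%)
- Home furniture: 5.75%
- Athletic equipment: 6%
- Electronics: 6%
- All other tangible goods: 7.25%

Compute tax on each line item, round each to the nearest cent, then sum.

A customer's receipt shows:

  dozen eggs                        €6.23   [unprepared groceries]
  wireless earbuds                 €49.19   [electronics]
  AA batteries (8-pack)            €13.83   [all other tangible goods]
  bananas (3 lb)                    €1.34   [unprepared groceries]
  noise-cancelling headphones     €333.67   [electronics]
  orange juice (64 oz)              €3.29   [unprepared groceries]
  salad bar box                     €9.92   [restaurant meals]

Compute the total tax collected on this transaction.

Dozen eggs €6.23: unprepared groceries → 0% → €0.00
Wireless earbuds €49.19: electronics → 6% → €2.95
AA batteries (8-pack) €13.83: all other tangible goods → 7.25% → €1.00
Bananas (3 lb) €1.34: unprepared groceries → 0% → €0.00
Noise-cancelling headphones €333.67: electronics → 6% → €20.02
Orange juice (64 oz) €3.29: unprepared groceries → 0% → €0.00
Salad bar box €9.92: restaurant meals → 3.25% → €0.32
Total tax = €2.95 + €1.00 + €20.02 + €0.32 = €24.29

€24.29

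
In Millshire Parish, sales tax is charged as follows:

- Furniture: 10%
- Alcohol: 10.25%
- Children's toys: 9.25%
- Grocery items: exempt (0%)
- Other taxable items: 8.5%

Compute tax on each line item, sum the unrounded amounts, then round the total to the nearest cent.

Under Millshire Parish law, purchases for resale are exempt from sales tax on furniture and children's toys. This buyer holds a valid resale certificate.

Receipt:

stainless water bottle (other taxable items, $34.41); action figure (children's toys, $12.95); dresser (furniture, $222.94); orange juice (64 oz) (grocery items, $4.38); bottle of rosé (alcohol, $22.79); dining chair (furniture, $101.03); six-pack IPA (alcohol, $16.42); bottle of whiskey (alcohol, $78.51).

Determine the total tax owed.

$14.99

Stainless water bottle $34.41: other taxable items → 8.5% → $2.92485
Action figure $12.95: children's toys, buyer-exempt → 0% → $0.00
Dresser $222.94: furniture, buyer-exempt → 0% → $0.00
Orange juice (64 oz) $4.38: grocery items → 0% → $0.00
Bottle of rosé $22.79: alcohol → 10.25% → $2.335975
Dining chair $101.03: furniture, buyer-exempt → 0% → $0.00
Six-pack IPA $16.42: alcohol → 10.25% → $1.68305
Bottle of whiskey $78.51: alcohol → 10.25% → $8.047275
Unrounded tax sum = $14.99115 → $14.99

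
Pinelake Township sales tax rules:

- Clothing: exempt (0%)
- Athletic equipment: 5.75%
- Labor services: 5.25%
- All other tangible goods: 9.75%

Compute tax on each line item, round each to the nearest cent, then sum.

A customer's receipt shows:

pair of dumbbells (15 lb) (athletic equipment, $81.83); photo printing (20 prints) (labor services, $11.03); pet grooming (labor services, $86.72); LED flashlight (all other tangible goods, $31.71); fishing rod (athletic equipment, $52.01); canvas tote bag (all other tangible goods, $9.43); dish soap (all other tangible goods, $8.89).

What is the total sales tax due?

Pair of dumbbells (15 lb) $81.83: athletic equipment → 5.75% → $4.71
Photo printing (20 prints) $11.03: labor services → 5.25% → $0.58
Pet grooming $86.72: labor services → 5.25% → $4.55
LED flashlight $31.71: all other tangible goods → 9.75% → $3.09
Fishing rod $52.01: athletic equipment → 5.75% → $2.99
Canvas tote bag $9.43: all other tangible goods → 9.75% → $0.92
Dish soap $8.89: all other tangible goods → 9.75% → $0.87
Total tax = $4.71 + $0.58 + $4.55 + $3.09 + $2.99 + $0.92 + $0.87 = $17.71

$17.71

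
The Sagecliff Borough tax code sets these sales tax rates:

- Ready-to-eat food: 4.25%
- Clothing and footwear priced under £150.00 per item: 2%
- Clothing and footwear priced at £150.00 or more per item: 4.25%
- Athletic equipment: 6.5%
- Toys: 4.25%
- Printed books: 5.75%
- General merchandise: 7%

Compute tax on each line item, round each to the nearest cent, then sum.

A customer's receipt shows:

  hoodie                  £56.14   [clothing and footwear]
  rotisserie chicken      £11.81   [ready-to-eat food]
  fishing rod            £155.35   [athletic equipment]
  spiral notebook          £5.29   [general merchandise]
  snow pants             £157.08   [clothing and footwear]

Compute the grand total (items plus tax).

Hoodie £56.14: clothing and footwear, under £150.00 → 2% → £1.12
Rotisserie chicken £11.81: ready-to-eat food → 4.25% → £0.50
Fishing rod £155.35: athletic equipment → 6.5% → £10.10
Spiral notebook £5.29: general merchandise → 7% → £0.37
Snow pants £157.08: clothing and footwear, £150.00 or more → 4.25% → £6.68
Subtotal = £385.67; tax = £18.77; total due = £404.44

£404.44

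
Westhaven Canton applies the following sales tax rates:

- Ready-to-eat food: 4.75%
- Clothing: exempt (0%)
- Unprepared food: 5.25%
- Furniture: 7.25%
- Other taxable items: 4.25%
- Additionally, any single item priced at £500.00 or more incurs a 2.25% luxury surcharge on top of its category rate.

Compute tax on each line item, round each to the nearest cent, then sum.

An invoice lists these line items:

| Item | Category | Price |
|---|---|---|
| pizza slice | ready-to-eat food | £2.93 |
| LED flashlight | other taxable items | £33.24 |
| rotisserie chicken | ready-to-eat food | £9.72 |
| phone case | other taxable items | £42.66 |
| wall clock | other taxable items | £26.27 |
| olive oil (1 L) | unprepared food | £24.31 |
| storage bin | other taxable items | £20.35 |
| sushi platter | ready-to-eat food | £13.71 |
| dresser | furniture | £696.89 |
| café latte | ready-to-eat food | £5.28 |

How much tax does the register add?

Pizza slice £2.93: ready-to-eat food → 4.75% → £0.14
LED flashlight £33.24: other taxable items → 4.25% → £1.41
Rotisserie chicken £9.72: ready-to-eat food → 4.75% → £0.46
Phone case £42.66: other taxable items → 4.25% → £1.81
Wall clock £26.27: other taxable items → 4.25% → £1.12
Olive oil (1 L) £24.31: unprepared food → 5.25% → £1.28
Storage bin £20.35: other taxable items → 4.25% → £0.86
Sushi platter £13.71: ready-to-eat food → 4.75% → £0.65
Dresser £696.89: furniture → 7.25% + 2.25% surcharge = 9.5% → £66.20
Café latte £5.28: ready-to-eat food → 4.75% → £0.25
Total tax = £0.14 + £1.41 + £0.46 + £1.81 + £1.12 + £1.28 + £0.86 + £0.65 + £66.20 + £0.25 = £74.18

£74.18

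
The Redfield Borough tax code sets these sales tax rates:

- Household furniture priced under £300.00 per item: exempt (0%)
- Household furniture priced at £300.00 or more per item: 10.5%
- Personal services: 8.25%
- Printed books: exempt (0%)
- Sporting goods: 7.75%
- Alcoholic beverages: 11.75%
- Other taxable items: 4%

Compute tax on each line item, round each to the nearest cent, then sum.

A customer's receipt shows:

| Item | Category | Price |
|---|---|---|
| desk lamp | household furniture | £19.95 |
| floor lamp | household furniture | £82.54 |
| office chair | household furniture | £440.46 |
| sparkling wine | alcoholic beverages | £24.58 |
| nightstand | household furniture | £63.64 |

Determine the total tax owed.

£49.14

Desk lamp £19.95: household furniture, under £300.00 → 0% → £0.00
Floor lamp £82.54: household furniture, under £300.00 → 0% → £0.00
Office chair £440.46: household furniture, £300.00 or more → 10.5% → £46.25
Sparkling wine £24.58: alcoholic beverages → 11.75% → £2.89
Nightstand £63.64: household furniture, under £300.00 → 0% → £0.00
Total tax = £46.25 + £2.89 = £49.14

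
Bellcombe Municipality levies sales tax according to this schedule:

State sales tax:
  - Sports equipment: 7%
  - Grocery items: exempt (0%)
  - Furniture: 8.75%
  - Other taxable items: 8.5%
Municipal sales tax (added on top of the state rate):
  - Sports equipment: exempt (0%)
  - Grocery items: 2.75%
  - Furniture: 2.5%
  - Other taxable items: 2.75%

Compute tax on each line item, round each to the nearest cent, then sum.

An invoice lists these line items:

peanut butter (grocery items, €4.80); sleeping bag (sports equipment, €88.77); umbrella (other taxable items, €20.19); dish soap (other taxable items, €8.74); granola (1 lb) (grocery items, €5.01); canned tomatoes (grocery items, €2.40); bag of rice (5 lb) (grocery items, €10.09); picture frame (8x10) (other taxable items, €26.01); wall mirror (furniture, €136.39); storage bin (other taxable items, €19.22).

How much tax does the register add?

Peanut butter €4.80: grocery items → 0% + 2.75% municipal = 2.75% → €0.13
Sleeping bag €88.77: sports equipment → 7% + 0% municipal = 7% → €6.21
Umbrella €20.19: other taxable items → 8.5% + 2.75% municipal = 11.25% → €2.27
Dish soap €8.74: other taxable items → 8.5% + 2.75% municipal = 11.25% → €0.98
Granola (1 lb) €5.01: grocery items → 0% + 2.75% municipal = 2.75% → €0.14
Canned tomatoes €2.40: grocery items → 0% + 2.75% municipal = 2.75% → €0.07
Bag of rice (5 lb) €10.09: grocery items → 0% + 2.75% municipal = 2.75% → €0.28
Picture frame (8x10) €26.01: other taxable items → 8.5% + 2.75% municipal = 11.25% → €2.93
Wall mirror €136.39: furniture → 8.75% + 2.5% municipal = 11.25% → €15.34
Storage bin €19.22: other taxable items → 8.5% + 2.75% municipal = 11.25% → €2.16
Total tax = €0.13 + €6.21 + €2.27 + €0.98 + €0.14 + €0.07 + €0.28 + €2.93 + €15.34 + €2.16 = €30.51

€30.51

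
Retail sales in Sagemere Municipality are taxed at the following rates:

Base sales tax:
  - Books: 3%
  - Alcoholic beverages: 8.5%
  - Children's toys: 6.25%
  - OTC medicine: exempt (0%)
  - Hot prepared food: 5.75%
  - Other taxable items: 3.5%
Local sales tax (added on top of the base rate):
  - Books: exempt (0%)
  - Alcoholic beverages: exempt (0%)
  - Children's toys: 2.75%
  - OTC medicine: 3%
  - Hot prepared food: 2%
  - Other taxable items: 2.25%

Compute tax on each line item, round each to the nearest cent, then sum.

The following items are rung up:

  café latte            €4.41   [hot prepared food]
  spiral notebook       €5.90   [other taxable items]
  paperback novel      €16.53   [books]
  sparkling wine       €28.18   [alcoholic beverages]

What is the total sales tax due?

€3.58

Café latte €4.41: hot prepared food → 5.75% + 2% local = 7.75% → €0.34
Spiral notebook €5.90: other taxable items → 3.5% + 2.25% local = 5.75% → €0.34
Paperback novel €16.53: books → 3% + 0% local = 3% → €0.50
Sparkling wine €28.18: alcoholic beverages → 8.5% + 0% local = 8.5% → €2.40
Total tax = €0.34 + €0.34 + €0.50 + €2.40 = €3.58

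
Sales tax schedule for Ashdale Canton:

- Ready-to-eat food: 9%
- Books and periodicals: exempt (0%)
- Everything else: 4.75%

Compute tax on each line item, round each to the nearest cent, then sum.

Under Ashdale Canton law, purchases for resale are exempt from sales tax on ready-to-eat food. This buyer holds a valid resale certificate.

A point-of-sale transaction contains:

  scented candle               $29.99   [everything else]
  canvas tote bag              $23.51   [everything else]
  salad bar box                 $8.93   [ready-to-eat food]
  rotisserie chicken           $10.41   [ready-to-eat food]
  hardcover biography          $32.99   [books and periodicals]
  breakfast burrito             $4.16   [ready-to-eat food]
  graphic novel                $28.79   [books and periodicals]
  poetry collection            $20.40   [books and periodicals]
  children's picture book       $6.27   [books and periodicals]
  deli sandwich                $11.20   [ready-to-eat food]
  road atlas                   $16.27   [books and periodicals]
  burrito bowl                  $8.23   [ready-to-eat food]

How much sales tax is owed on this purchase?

Scented candle $29.99: everything else → 4.75% → $1.42
Canvas tote bag $23.51: everything else → 4.75% → $1.12
Salad bar box $8.93: ready-to-eat food, buyer-exempt → 0% → $0.00
Rotisserie chicken $10.41: ready-to-eat food, buyer-exempt → 0% → $0.00
Hardcover biography $32.99: books and periodicals → 0% → $0.00
Breakfast burrito $4.16: ready-to-eat food, buyer-exempt → 0% → $0.00
Graphic novel $28.79: books and periodicals → 0% → $0.00
Poetry collection $20.40: books and periodicals → 0% → $0.00
Children's picture book $6.27: books and periodicals → 0% → $0.00
Deli sandwich $11.20: ready-to-eat food, buyer-exempt → 0% → $0.00
Road atlas $16.27: books and periodicals → 0% → $0.00
Burrito bowl $8.23: ready-to-eat food, buyer-exempt → 0% → $0.00
Total tax = $1.42 + $1.12 = $2.54

$2.54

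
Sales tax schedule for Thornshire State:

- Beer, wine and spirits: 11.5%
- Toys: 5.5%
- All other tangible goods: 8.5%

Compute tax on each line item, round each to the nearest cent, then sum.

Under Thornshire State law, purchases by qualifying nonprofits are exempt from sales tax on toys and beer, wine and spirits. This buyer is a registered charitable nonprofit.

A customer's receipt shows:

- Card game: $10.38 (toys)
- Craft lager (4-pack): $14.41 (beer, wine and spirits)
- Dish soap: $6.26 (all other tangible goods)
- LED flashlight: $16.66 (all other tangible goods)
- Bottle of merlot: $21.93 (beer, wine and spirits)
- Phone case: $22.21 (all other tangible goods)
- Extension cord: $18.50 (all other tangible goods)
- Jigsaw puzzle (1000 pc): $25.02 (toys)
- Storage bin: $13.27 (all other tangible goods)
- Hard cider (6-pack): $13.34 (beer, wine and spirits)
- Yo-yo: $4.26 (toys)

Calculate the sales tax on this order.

$6.54

Card game $10.38: toys, buyer-exempt → 0% → $0.00
Craft lager (4-pack) $14.41: beer, wine and spirits, buyer-exempt → 0% → $0.00
Dish soap $6.26: all other tangible goods → 8.5% → $0.53
LED flashlight $16.66: all other tangible goods → 8.5% → $1.42
Bottle of merlot $21.93: beer, wine and spirits, buyer-exempt → 0% → $0.00
Phone case $22.21: all other tangible goods → 8.5% → $1.89
Extension cord $18.50: all other tangible goods → 8.5% → $1.57
Jigsaw puzzle (1000 pc) $25.02: toys, buyer-exempt → 0% → $0.00
Storage bin $13.27: all other tangible goods → 8.5% → $1.13
Hard cider (6-pack) $13.34: beer, wine and spirits, buyer-exempt → 0% → $0.00
Yo-yo $4.26: toys, buyer-exempt → 0% → $0.00
Total tax = $0.53 + $1.42 + $1.89 + $1.57 + $1.13 = $6.54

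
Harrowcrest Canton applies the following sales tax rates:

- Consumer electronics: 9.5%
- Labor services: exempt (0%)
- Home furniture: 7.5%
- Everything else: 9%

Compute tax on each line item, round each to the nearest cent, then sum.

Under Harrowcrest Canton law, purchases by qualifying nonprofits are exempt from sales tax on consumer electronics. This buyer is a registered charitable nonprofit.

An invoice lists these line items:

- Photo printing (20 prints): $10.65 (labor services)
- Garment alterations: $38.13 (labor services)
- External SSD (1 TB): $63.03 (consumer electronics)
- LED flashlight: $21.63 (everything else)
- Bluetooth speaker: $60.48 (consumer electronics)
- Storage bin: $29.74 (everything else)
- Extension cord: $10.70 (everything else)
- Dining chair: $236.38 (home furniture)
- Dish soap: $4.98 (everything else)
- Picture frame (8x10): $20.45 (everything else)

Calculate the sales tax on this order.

$25.61

Photo printing (20 prints) $10.65: labor services → 0% → $0.00
Garment alterations $38.13: labor services → 0% → $0.00
External SSD (1 TB) $63.03: consumer electronics, buyer-exempt → 0% → $0.00
LED flashlight $21.63: everything else → 9% → $1.95
Bluetooth speaker $60.48: consumer electronics, buyer-exempt → 0% → $0.00
Storage bin $29.74: everything else → 9% → $2.68
Extension cord $10.70: everything else → 9% → $0.96
Dining chair $236.38: home furniture → 7.5% → $17.73
Dish soap $4.98: everything else → 9% → $0.45
Picture frame (8x10) $20.45: everything else → 9% → $1.84
Total tax = $1.95 + $2.68 + $0.96 + $17.73 + $0.45 + $1.84 = $25.61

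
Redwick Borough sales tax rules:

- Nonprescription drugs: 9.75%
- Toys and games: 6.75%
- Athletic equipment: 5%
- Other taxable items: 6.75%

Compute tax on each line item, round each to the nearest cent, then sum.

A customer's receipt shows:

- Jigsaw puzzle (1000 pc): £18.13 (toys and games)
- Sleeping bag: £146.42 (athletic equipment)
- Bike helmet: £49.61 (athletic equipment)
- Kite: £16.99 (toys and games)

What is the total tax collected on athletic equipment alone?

£9.80

Sleeping bag £146.42: athletic equipment → 5% → £7.32
Bike helmet £49.61: athletic equipment → 5% → £2.48
Tax on athletic equipment = £7.32 + £2.48 = £9.80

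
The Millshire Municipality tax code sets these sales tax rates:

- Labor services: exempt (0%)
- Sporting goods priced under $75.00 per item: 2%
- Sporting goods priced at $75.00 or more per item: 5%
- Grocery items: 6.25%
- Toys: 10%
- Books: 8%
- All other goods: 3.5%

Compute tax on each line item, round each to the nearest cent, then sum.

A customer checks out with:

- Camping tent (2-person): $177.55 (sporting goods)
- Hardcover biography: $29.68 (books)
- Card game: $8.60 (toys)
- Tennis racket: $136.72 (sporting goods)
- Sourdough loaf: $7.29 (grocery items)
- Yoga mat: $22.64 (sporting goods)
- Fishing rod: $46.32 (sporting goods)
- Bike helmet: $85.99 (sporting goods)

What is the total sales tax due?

$25.09

Camping tent (2-person) $177.55: sporting goods, $75.00 or more → 5% → $8.88
Hardcover biography $29.68: books → 8% → $2.37
Card game $8.60: toys → 10% → $0.86
Tennis racket $136.72: sporting goods, $75.00 or more → 5% → $6.84
Sourdough loaf $7.29: grocery items → 6.25% → $0.46
Yoga mat $22.64: sporting goods, under $75.00 → 2% → $0.45
Fishing rod $46.32: sporting goods, under $75.00 → 2% → $0.93
Bike helmet $85.99: sporting goods, $75.00 or more → 5% → $4.30
Total tax = $8.88 + $2.37 + $0.86 + $6.84 + $0.46 + $0.45 + $0.93 + $4.30 = $25.09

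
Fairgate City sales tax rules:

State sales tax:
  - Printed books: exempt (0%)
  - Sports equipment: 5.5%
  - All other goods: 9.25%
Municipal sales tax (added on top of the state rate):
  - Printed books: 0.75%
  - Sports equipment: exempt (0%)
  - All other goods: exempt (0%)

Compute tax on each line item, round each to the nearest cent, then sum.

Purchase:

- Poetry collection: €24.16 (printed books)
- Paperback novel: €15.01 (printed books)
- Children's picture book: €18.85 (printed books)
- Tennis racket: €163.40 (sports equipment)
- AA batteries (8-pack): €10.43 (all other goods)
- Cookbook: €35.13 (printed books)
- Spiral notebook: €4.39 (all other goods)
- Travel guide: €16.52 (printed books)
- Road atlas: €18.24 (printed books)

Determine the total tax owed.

Poetry collection €24.16: printed books → 0% + 0.75% municipal = 0.75% → €0.18
Paperback novel €15.01: printed books → 0% + 0.75% municipal = 0.75% → €0.11
Children's picture book €18.85: printed books → 0% + 0.75% municipal = 0.75% → €0.14
Tennis racket €163.40: sports equipment → 5.5% + 0% municipal = 5.5% → €8.99
AA batteries (8-pack) €10.43: all other goods → 9.25% + 0% municipal = 9.25% → €0.96
Cookbook €35.13: printed books → 0% + 0.75% municipal = 0.75% → €0.26
Spiral notebook €4.39: all other goods → 9.25% + 0% municipal = 9.25% → €0.41
Travel guide €16.52: printed books → 0% + 0.75% municipal = 0.75% → €0.12
Road atlas €18.24: printed books → 0% + 0.75% municipal = 0.75% → €0.14
Total tax = €0.18 + €0.11 + €0.14 + €8.99 + €0.96 + €0.26 + €0.41 + €0.12 + €0.14 = €11.31

€11.31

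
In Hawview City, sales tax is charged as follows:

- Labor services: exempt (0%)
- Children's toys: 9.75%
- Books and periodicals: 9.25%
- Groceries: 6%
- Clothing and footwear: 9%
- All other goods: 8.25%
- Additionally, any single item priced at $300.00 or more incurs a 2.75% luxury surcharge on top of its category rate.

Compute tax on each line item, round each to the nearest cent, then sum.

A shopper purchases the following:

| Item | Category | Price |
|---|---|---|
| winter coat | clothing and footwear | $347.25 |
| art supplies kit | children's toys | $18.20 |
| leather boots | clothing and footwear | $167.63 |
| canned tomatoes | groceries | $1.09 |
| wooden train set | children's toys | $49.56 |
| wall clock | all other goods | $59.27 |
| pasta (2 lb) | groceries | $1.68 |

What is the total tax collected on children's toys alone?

$6.60

Art supplies kit $18.20: children's toys → 9.75% → $1.77
Wooden train set $49.56: children's toys → 9.75% → $4.83
Tax on children's toys = $1.77 + $4.83 = $6.60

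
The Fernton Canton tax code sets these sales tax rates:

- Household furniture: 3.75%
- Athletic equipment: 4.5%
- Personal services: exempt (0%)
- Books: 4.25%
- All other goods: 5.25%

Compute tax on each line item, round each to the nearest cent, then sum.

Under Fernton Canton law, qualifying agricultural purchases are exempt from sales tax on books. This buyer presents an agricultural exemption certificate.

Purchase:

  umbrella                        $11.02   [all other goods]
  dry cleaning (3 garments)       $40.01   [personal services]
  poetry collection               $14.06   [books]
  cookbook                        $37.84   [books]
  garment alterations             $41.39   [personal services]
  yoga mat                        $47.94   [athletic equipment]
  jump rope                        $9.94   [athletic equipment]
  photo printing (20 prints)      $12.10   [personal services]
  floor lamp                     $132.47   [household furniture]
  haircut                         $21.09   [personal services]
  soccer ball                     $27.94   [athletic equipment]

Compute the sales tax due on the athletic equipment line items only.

Yoga mat $47.94: athletic equipment → 4.5% → $2.16
Jump rope $9.94: athletic equipment → 4.5% → $0.45
Soccer ball $27.94: athletic equipment → 4.5% → $1.26
Tax on athletic equipment = $2.16 + $0.45 + $1.26 = $3.87

$3.87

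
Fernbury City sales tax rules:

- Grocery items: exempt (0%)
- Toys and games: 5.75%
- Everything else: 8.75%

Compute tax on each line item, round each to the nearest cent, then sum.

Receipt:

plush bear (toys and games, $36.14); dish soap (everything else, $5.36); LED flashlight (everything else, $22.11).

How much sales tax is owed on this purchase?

Plush bear $36.14: toys and games → 5.75% → $2.08
Dish soap $5.36: everything else → 8.75% → $0.47
LED flashlight $22.11: everything else → 8.75% → $1.93
Total tax = $2.08 + $0.47 + $1.93 = $4.48

$4.48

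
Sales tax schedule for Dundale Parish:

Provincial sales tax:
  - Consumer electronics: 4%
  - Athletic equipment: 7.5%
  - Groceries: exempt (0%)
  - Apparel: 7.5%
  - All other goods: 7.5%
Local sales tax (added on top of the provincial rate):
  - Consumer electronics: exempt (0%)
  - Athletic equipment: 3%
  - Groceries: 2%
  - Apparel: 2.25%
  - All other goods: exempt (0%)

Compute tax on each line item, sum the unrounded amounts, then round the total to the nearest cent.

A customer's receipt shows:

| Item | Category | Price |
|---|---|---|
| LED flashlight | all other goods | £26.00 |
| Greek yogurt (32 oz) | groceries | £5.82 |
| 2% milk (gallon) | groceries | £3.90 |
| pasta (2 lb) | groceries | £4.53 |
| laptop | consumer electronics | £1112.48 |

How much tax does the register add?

£46.73

LED flashlight £26.00: all other goods → 7.5% + 0% local = 7.5% → £1.95
Greek yogurt (32 oz) £5.82: groceries → 0% + 2% local = 2% → £0.1164
2% milk (gallon) £3.90: groceries → 0% + 2% local = 2% → £0.078
Pasta (2 lb) £4.53: groceries → 0% + 2% local = 2% → £0.0906
Laptop £1112.48: consumer electronics → 4% + 0% local = 4% → £44.4992
Unrounded tax sum = £46.7342 → £46.73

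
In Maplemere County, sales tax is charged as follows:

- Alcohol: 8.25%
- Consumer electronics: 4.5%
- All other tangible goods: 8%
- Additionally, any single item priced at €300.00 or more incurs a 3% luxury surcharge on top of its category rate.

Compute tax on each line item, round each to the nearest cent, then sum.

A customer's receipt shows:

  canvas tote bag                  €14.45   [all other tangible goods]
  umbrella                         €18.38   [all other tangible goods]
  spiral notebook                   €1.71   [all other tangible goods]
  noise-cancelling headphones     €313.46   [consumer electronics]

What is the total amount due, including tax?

€374.28

Canvas tote bag €14.45: all other tangible goods → 8% → €1.16
Umbrella €18.38: all other tangible goods → 8% → €1.47
Spiral notebook €1.71: all other tangible goods → 8% → €0.14
Noise-cancelling headphones €313.46: consumer electronics → 4.5% + 3% surcharge = 7.5% → €23.51
Subtotal = €348.00; tax = €26.28; total due = €374.28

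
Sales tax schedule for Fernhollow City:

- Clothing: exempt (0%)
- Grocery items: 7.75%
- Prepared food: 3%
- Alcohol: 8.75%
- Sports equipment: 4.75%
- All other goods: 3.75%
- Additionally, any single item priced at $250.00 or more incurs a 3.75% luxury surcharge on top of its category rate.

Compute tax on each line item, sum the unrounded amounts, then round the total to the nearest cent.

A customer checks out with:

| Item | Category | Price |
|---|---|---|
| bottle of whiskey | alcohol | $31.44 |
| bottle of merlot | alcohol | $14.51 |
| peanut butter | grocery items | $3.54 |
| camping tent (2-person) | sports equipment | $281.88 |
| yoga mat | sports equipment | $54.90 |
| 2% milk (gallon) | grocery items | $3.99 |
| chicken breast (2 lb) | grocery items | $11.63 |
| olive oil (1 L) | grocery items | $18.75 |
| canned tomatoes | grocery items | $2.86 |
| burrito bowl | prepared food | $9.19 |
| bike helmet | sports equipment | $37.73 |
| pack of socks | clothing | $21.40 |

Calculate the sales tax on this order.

$35.82

Bottle of whiskey $31.44: alcohol → 8.75% → $2.751
Bottle of merlot $14.51: alcohol → 8.75% → $1.269625
Peanut butter $3.54: grocery items → 7.75% → $0.27435
Camping tent (2-person) $281.88: sports equipment → 4.75% + 3.75% surcharge = 8.5% → $23.9598
Yoga mat $54.90: sports equipment → 4.75% → $2.60775
2% milk (gallon) $3.99: grocery items → 7.75% → $0.309225
Chicken breast (2 lb) $11.63: grocery items → 7.75% → $0.901325
Olive oil (1 L) $18.75: grocery items → 7.75% → $1.453125
Canned tomatoes $2.86: grocery items → 7.75% → $0.22165
Burrito bowl $9.19: prepared food → 3% → $0.2757
Bike helmet $37.73: sports equipment → 4.75% → $1.792175
Pack of socks $21.40: clothing → 0% → $0.00
Unrounded tax sum = $35.815725 → $35.82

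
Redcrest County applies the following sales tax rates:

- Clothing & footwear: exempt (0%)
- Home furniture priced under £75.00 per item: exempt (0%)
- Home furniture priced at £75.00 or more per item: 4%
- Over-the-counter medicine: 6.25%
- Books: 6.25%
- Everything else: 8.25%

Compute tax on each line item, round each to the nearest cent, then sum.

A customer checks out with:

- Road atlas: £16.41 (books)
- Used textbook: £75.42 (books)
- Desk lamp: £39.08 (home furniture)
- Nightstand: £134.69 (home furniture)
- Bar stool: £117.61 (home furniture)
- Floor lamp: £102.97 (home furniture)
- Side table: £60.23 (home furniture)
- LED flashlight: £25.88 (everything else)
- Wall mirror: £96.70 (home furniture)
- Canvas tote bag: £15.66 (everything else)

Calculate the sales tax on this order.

Road atlas £16.41: books → 6.25% → £1.03
Used textbook £75.42: books → 6.25% → £4.71
Desk lamp £39.08: home furniture, under £75.00 → 0% → £0.00
Nightstand £134.69: home furniture, £75.00 or more → 4% → £5.39
Bar stool £117.61: home furniture, £75.00 or more → 4% → £4.70
Floor lamp £102.97: home furniture, £75.00 or more → 4% → £4.12
Side table £60.23: home furniture, under £75.00 → 0% → £0.00
LED flashlight £25.88: everything else → 8.25% → £2.14
Wall mirror £96.70: home furniture, £75.00 or more → 4% → £3.87
Canvas tote bag £15.66: everything else → 8.25% → £1.29
Total tax = £1.03 + £4.71 + £5.39 + £4.70 + £4.12 + £2.14 + £3.87 + £1.29 = £27.25

£27.25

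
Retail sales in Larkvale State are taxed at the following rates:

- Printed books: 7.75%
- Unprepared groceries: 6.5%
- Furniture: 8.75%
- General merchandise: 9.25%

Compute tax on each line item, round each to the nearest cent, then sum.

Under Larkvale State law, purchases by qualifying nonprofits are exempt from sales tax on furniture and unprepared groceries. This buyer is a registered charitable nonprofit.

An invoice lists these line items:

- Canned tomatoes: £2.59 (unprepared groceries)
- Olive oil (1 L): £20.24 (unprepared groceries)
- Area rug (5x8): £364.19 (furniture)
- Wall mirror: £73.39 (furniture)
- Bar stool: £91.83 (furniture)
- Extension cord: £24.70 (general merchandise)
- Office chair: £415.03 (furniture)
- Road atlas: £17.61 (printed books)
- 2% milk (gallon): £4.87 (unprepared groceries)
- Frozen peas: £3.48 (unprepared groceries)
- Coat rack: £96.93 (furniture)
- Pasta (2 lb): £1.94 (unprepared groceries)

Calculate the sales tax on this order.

£3.64

Canned tomatoes £2.59: unprepared groceries, buyer-exempt → 0% → £0.00
Olive oil (1 L) £20.24: unprepared groceries, buyer-exempt → 0% → £0.00
Area rug (5x8) £364.19: furniture, buyer-exempt → 0% → £0.00
Wall mirror £73.39: furniture, buyer-exempt → 0% → £0.00
Bar stool £91.83: furniture, buyer-exempt → 0% → £0.00
Extension cord £24.70: general merchandise → 9.25% → £2.28
Office chair £415.03: furniture, buyer-exempt → 0% → £0.00
Road atlas £17.61: printed books → 7.75% → £1.36
2% milk (gallon) £4.87: unprepared groceries, buyer-exempt → 0% → £0.00
Frozen peas £3.48: unprepared groceries, buyer-exempt → 0% → £0.00
Coat rack £96.93: furniture, buyer-exempt → 0% → £0.00
Pasta (2 lb) £1.94: unprepared groceries, buyer-exempt → 0% → £0.00
Total tax = £2.28 + £1.36 = £3.64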